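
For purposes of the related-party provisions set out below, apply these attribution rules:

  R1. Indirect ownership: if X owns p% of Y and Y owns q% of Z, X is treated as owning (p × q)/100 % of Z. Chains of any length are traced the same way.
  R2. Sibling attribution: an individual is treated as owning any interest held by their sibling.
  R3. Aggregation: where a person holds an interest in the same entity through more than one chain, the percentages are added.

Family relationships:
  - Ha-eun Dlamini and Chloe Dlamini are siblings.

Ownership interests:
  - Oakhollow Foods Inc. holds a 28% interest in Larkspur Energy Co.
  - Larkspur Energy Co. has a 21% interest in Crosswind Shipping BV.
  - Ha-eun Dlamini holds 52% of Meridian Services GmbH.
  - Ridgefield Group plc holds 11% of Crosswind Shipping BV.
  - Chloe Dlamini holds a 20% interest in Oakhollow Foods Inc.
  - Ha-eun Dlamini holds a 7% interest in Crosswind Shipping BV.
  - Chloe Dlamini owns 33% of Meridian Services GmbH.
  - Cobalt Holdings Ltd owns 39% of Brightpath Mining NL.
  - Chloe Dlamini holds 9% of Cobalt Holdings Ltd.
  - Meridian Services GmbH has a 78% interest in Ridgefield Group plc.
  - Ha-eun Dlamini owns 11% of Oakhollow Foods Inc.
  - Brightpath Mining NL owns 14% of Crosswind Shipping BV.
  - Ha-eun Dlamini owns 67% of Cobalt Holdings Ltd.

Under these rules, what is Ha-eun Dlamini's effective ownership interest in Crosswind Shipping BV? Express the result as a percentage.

20.2654%

By sibling attribution (R2), Ha-eun Dlamini is treated as also owning Chloe Dlamini's interest in Oakhollow Foods Inc, giving 11% + 20% = 31%.
By sibling attribution (R2), Ha-eun Dlamini is treated as also owning Chloe Dlamini's interest in Meridian Services GmbH, giving 52% + 33% = 85%.
By sibling attribution (R2), Ha-eun Dlamini is treated as also owning Chloe Dlamini's interest in Cobalt Holdings Ltd, giving 67% + 9% = 76%.
Chain via Oakhollow Foods Inc. → Larkspur Energy Co. (R1): 31% × 28% × 21% = 1.8228% of Crosswind Shipping BV.
Chain via Meridian Services GmbH → Ridgefield Group plc (R1): 85% × 78% × 11% = 7.293% of Crosswind Shipping BV.
Chain via Cobalt Holdings Ltd → Brightpath Mining NL (R1): 76% × 39% × 14% = 4.1496% of Crosswind Shipping BV.
Direct interest in Crosswind Shipping BV: 7%.
Aggregating (R3): 1.8228% + 7.293% + 4.1496% + 7% = 20.2654%.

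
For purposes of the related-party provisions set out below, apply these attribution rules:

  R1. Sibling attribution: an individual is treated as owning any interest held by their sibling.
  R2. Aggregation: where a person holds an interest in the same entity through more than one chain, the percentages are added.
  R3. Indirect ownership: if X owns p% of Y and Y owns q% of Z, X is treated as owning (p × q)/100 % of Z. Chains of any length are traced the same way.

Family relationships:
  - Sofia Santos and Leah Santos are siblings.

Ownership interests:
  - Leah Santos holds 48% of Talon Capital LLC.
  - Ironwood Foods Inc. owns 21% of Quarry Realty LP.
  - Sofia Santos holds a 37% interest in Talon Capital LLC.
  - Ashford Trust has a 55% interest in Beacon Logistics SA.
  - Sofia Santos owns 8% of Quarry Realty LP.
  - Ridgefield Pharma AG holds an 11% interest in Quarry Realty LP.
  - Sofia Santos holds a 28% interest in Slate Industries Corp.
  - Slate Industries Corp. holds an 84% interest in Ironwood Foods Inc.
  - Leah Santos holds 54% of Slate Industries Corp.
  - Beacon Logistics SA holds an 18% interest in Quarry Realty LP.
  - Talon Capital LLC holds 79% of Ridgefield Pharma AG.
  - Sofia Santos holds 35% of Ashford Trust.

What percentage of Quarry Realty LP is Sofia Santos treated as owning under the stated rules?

By sibling attribution (R1), Sofia Santos is treated as also owning Leah Santos's interest in Slate Industries Corp, giving 28% + 54% = 82%.
By sibling attribution (R1), Sofia Santos is treated as also owning Leah Santos's interest in Talon Capital LLC, giving 37% + 48% = 85%.
Chain via Slate Industries Corp. → Ironwood Foods Inc. (R3): 82% × 84% × 21% = 14.4648% of Quarry Realty LP.
Chain via Ashford Trust → Beacon Logistics SA (R3): 35% × 55% × 18% = 3.465% of Quarry Realty LP.
Chain via Talon Capital LLC → Ridgefield Pharma AG (R3): 85% × 79% × 11% = 7.3865% of Quarry Realty LP.
Direct interest in Quarry Realty LP: 8%.
Aggregating (R2): 14.4648% + 3.465% + 7.3865% + 8% = 33.3163%.

33.3163%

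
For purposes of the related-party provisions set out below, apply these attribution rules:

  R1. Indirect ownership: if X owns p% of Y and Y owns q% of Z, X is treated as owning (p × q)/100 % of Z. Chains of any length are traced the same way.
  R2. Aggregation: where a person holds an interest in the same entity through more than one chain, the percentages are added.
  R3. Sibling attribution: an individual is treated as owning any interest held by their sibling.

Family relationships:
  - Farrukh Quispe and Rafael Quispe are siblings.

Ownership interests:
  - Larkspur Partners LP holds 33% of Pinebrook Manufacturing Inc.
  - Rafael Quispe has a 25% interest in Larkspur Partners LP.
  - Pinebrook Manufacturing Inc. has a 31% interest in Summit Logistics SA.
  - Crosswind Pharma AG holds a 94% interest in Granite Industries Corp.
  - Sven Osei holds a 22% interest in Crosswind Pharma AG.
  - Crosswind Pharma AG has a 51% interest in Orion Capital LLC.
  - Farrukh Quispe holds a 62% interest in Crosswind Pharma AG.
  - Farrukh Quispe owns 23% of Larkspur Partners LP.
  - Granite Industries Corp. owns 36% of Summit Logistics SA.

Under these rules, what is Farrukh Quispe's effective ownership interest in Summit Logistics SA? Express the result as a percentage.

25.8912%

By sibling attribution (R3), Farrukh Quispe is treated as also owning Rafael Quispe's interest in Larkspur Partners LP, giving 23% + 25% = 48%.
Chain via Crosswind Pharma AG → Granite Industries Corp. (R1): 62% × 94% × 36% = 20.9808% of Summit Logistics SA.
Chain via Larkspur Partners LP → Pinebrook Manufacturing Inc. (R1): 48% × 33% × 31% = 4.9104% of Summit Logistics SA.
Aggregating (R2): 20.9808% + 4.9104% = 25.8912%.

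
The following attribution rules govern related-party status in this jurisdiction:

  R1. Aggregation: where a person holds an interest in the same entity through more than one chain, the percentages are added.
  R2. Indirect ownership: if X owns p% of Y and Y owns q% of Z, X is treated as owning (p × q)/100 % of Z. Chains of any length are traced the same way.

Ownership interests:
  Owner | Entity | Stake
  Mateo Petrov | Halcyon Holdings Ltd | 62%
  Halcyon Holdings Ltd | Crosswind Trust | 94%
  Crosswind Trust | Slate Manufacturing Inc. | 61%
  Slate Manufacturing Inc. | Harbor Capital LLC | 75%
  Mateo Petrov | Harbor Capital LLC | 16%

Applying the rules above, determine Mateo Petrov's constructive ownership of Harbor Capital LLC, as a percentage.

42.6631%

Chain via Halcyon Holdings Ltd → Crosswind Trust → Slate Manufacturing Inc. (R2): 62% × 94% × 61% × 75% = 26.6631% of Harbor Capital LLC.
Direct interest in Harbor Capital LLC: 16%.
Aggregating (R1): 26.6631% + 16% = 42.6631%.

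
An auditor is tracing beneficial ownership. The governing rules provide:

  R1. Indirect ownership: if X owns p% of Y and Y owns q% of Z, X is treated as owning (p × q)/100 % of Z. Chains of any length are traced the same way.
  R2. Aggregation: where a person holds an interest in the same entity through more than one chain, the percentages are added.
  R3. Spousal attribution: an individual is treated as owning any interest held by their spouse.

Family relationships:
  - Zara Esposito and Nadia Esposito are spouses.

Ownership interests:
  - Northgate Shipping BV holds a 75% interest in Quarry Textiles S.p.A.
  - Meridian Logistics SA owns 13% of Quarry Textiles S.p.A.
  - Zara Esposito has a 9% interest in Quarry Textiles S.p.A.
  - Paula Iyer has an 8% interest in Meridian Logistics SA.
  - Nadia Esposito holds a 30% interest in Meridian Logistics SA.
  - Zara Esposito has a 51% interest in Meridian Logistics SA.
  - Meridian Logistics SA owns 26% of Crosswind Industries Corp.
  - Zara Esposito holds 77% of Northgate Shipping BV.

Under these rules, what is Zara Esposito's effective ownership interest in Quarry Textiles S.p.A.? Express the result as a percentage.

By spousal attribution (R3), Zara Esposito is treated as also owning Nadia Esposito's interest in Meridian Logistics SA, giving 51% + 30% = 81%.
Chain via Northgate Shipping BV (R1): 77% × 75% = 57.75% of Quarry Textiles S.p.A.
Chain via Meridian Logistics SA (R1): 81% × 13% = 10.53% of Quarry Textiles S.p.A.
Direct interest in Quarry Textiles S.p.A: 9%.
Aggregating (R2): 57.75% + 10.53% + 9% = 77.28%.

77.28%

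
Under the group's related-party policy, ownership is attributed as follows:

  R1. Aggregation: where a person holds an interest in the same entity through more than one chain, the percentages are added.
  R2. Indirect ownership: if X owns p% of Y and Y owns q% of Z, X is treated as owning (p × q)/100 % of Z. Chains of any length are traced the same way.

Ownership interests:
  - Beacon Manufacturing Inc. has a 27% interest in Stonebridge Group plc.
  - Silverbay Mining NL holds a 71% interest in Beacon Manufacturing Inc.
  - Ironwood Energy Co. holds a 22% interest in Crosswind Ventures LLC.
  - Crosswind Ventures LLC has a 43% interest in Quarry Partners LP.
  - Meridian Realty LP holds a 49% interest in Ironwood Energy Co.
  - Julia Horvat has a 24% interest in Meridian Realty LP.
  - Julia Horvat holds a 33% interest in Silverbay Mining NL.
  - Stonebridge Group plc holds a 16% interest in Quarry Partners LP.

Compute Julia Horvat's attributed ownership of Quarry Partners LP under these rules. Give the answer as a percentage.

2.124672%

Chain via Silverbay Mining NL → Beacon Manufacturing Inc. → Stonebridge Group plc (R2): 33% × 71% × 27% × 16% = 1.012176% of Quarry Partners LP.
Chain via Meridian Realty LP → Ironwood Energy Co. → Crosswind Ventures LLC (R2): 24% × 49% × 22% × 43% = 1.112496% of Quarry Partners LP.
Aggregating (R1): 1.012176% + 1.112496% = 2.124672%.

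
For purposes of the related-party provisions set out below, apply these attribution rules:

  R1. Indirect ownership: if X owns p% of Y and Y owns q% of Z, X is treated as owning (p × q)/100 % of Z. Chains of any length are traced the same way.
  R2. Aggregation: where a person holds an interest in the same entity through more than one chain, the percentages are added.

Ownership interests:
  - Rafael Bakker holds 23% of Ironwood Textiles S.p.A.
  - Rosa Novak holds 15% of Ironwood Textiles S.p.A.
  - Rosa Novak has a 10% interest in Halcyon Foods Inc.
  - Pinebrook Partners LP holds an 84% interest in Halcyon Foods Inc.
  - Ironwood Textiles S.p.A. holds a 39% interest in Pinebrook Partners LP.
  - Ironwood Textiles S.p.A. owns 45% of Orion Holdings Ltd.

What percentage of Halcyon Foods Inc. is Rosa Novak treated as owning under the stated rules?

14.914%

Chain via Ironwood Textiles S.p.A. → Pinebrook Partners LP (R1): 15% × 39% × 84% = 4.914% of Halcyon Foods Inc.
Direct interest in Halcyon Foods Inc: 10%.
Aggregating (R2): 4.914% + 10% = 14.914%.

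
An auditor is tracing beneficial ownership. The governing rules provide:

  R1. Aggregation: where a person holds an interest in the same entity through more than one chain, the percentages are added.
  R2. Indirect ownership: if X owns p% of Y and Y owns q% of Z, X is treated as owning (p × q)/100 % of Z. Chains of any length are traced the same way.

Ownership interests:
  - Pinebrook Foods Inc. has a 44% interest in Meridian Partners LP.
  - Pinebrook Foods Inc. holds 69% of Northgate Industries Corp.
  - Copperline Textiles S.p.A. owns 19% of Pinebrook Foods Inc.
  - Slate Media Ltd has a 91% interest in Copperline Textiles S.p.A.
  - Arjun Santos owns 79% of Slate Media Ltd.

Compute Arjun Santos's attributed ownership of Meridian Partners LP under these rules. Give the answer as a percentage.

6.010004%

Chain via Slate Media Ltd → Copperline Textiles S.p.A. → Pinebrook Foods Inc. (R2): 79% × 91% × 19% × 44% = 6.010004% of Meridian Partners LP.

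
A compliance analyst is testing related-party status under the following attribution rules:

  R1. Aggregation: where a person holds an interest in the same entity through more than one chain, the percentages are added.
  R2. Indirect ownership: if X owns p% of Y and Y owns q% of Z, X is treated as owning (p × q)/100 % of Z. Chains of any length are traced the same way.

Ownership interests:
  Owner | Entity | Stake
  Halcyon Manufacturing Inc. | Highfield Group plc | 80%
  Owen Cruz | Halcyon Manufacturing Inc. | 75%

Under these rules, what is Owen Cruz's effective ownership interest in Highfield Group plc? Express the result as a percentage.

60%

Chain via Halcyon Manufacturing Inc. (R2): 75% × 80% = 60% of Highfield Group plc.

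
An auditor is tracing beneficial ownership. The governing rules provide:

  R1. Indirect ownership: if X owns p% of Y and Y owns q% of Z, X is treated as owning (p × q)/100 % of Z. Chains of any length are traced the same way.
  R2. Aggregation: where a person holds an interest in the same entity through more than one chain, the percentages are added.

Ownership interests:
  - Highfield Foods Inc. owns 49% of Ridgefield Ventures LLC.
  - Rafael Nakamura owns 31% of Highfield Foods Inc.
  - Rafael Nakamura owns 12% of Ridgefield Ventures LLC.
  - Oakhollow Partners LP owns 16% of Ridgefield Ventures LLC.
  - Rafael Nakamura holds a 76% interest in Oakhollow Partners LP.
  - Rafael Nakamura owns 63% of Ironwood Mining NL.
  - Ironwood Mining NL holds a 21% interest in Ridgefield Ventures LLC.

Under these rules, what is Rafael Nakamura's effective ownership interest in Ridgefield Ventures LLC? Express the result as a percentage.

Chain via Ironwood Mining NL (R1): 63% × 21% = 13.23% of Ridgefield Ventures LLC.
Chain via Oakhollow Partners LP (R1): 76% × 16% = 12.16% of Ridgefield Ventures LLC.
Chain via Highfield Foods Inc. (R1): 31% × 49% = 15.19% of Ridgefield Ventures LLC.
Direct interest in Ridgefield Ventures LLC: 12%.
Aggregating (R2): 13.23% + 12.16% + 15.19% + 12% = 52.58%.

52.58%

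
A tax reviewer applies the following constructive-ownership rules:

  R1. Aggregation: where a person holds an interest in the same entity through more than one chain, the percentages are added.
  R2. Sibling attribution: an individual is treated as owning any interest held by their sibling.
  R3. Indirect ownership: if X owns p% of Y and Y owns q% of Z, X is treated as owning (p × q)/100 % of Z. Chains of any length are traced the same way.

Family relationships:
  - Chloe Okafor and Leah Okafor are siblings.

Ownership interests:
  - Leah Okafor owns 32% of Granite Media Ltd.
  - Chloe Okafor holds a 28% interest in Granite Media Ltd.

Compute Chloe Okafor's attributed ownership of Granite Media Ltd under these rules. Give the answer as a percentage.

60%

By sibling attribution (R2), Chloe Okafor is treated as also owning Leah Okafor's interest in Granite Media Ltd, giving 28% + 32% = 60%.
Direct interest in Granite Media Ltd: 60%.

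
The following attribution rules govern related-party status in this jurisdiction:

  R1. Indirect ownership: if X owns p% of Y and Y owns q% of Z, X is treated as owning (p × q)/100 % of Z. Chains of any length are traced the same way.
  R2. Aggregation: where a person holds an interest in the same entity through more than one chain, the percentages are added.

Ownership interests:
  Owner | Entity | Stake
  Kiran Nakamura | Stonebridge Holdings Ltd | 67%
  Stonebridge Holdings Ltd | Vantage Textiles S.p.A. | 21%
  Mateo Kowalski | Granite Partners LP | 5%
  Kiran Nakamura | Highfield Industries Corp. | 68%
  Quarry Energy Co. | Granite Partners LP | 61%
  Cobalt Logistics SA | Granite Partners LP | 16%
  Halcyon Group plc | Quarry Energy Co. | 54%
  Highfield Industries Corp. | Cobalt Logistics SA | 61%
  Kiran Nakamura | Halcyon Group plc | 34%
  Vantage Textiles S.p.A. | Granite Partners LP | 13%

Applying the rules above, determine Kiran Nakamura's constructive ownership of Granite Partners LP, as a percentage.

19.6655%

Chain via Stonebridge Holdings Ltd → Vantage Textiles S.p.A. (R1): 67% × 21% × 13% = 1.8291% of Granite Partners LP.
Chain via Halcyon Group plc → Quarry Energy Co. (R1): 34% × 54% × 61% = 11.1996% of Granite Partners LP.
Chain via Highfield Industries Corp. → Cobalt Logistics SA (R1): 68% × 61% × 16% = 6.6368% of Granite Partners LP.
Aggregating (R2): 1.8291% + 11.1996% + 6.6368% = 19.6655%.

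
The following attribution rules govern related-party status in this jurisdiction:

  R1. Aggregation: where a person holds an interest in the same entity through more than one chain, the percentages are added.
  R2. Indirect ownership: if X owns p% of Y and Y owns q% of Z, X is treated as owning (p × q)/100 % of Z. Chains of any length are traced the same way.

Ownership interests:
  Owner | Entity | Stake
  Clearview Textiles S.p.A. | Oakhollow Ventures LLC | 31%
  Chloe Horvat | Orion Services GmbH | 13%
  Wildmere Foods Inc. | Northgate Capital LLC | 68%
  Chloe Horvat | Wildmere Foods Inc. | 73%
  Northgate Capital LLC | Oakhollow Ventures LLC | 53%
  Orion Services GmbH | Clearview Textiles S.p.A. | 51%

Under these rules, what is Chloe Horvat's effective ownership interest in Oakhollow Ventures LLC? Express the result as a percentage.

28.3645%

Chain via Orion Services GmbH → Clearview Textiles S.p.A. (R2): 13% × 51% × 31% = 2.0553% of Oakhollow Ventures LLC.
Chain via Wildmere Foods Inc. → Northgate Capital LLC (R2): 73% × 68% × 53% = 26.3092% of Oakhollow Ventures LLC.
Aggregating (R1): 2.0553% + 26.3092% = 28.3645%.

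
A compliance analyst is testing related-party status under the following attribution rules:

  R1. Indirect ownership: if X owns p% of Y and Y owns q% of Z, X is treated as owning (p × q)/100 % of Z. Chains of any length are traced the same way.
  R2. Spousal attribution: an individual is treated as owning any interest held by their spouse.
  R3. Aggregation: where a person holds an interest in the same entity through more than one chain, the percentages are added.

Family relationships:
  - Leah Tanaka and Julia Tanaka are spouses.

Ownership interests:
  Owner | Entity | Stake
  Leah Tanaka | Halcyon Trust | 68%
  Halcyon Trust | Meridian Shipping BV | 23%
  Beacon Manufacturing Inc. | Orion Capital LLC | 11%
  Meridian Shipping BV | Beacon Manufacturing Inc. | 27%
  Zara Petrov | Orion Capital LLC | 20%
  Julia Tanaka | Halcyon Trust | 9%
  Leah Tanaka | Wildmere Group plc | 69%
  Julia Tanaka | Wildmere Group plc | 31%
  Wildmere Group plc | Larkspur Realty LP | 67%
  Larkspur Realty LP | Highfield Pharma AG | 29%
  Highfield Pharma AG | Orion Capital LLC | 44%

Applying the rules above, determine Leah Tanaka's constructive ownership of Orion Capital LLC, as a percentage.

By spousal attribution (R2), Leah Tanaka is treated as also owning Julia Tanaka's interest in Halcyon Trust, giving 68% + 9% = 77%.
By spousal attribution (R2), Leah Tanaka is treated as also owning Julia Tanaka's interest in Wildmere Group plc, giving 69% + 31% = 100%.
Chain via Halcyon Trust → Meridian Shipping BV → Beacon Manufacturing Inc. (R1): 77% × 23% × 27% × 11% = 0.525987% of Orion Capital LLC.
Chain via Wildmere Group plc → Larkspur Realty LP → Highfield Pharma AG (R1): 100% × 67% × 29% × 44% = 8.5492% of Orion Capital LLC.
Aggregating (R3): 0.525987% + 8.5492% = 9.075187%.

9.075187%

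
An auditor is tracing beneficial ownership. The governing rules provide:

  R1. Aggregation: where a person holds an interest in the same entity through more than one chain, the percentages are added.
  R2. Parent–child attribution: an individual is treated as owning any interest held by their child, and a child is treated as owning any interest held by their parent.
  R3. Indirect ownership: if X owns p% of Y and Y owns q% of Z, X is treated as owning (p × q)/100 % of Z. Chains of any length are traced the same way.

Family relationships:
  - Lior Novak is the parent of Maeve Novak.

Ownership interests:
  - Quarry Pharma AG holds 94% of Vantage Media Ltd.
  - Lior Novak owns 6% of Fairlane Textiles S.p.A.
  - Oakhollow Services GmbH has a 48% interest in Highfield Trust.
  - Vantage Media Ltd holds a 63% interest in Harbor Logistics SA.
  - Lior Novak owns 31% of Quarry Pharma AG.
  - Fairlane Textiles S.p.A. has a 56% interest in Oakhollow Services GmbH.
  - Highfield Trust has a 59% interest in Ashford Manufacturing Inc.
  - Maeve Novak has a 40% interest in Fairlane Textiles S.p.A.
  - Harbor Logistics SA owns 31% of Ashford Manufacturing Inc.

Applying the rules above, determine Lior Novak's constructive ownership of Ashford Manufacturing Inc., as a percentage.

12.986274%

By parent–child attribution (R2), Lior Novak is treated as also owning Maeve Novak's interest in Fairlane Textiles S.p.A, giving 6% + 40% = 46%.
Chain via Fairlane Textiles S.p.A. → Oakhollow Services GmbH → Highfield Trust (R3): 46% × 56% × 48% × 59% = 7.295232% of Ashford Manufacturing Inc.
Chain via Quarry Pharma AG → Vantage Media Ltd → Harbor Logistics SA (R3): 31% × 94% × 63% × 31% = 5.691042% of Ashford Manufacturing Inc.
Aggregating (R1): 7.295232% + 5.691042% = 12.986274%.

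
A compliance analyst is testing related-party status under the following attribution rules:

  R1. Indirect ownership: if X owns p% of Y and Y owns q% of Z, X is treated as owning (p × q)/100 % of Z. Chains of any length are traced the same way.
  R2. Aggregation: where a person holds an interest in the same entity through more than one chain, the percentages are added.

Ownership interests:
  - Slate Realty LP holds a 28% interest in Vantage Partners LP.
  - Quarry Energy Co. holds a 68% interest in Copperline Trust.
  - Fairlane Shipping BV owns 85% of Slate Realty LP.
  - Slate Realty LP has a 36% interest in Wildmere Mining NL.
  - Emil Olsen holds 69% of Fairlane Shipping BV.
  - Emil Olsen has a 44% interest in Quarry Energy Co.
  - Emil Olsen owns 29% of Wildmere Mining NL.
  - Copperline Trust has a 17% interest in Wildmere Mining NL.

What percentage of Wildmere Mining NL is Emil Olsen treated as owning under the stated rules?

Chain via Fairlane Shipping BV → Slate Realty LP (R1): 69% × 85% × 36% = 21.114% of Wildmere Mining NL.
Chain via Quarry Energy Co. → Copperline Trust (R1): 44% × 68% × 17% = 5.0864% of Wildmere Mining NL.
Direct interest in Wildmere Mining NL: 29%.
Aggregating (R2): 21.114% + 5.0864% + 29% = 55.2004%.

55.2004%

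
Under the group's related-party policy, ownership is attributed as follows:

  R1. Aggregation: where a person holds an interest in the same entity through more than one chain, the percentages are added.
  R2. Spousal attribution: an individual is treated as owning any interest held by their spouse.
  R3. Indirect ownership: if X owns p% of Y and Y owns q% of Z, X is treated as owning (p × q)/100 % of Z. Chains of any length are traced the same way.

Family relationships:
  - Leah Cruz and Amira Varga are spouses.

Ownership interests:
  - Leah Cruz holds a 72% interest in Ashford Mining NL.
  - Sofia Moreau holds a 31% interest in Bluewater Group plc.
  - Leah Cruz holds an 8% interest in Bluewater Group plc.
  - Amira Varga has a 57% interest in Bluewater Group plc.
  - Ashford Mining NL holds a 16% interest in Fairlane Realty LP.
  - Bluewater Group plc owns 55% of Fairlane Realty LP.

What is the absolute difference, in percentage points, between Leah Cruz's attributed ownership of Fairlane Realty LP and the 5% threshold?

42.27

By spousal attribution (R2), Leah Cruz is treated as also owning Amira Varga's interest in Bluewater Group plc, giving 8% + 57% = 65%.
Chain via Bluewater Group plc (R3): 65% × 55% = 35.75% of Fairlane Realty LP.
Chain via Ashford Mining NL (R3): 72% × 16% = 11.52% of Fairlane Realty LP.
Aggregating (R1): 35.75% + 11.52% = 47.27%.
47.27% exceeds the 5% threshold by 42.27 percentage points.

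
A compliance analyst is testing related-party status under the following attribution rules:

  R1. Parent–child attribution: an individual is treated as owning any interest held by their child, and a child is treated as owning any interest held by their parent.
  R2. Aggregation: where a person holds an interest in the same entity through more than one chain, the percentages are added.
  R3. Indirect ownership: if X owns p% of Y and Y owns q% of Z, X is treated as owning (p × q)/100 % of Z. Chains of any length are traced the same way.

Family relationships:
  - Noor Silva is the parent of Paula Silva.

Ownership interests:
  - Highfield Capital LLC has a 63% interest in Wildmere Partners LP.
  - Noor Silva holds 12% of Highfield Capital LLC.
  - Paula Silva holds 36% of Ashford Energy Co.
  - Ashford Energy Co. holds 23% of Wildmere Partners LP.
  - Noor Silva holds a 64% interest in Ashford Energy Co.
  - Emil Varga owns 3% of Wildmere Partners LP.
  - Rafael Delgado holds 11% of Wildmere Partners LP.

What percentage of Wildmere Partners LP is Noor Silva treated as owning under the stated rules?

By parent–child attribution (R1), Noor Silva is treated as also owning Paula Silva's interest in Ashford Energy Co, giving 64% + 36% = 100%.
Chain via Ashford Energy Co. (R3): 100% × 23% = 23% of Wildmere Partners LP.
Chain via Highfield Capital LLC (R3): 12% × 63% = 7.56% of Wildmere Partners LP.
Aggregating (R2): 23% + 7.56% = 30.56%.

30.56%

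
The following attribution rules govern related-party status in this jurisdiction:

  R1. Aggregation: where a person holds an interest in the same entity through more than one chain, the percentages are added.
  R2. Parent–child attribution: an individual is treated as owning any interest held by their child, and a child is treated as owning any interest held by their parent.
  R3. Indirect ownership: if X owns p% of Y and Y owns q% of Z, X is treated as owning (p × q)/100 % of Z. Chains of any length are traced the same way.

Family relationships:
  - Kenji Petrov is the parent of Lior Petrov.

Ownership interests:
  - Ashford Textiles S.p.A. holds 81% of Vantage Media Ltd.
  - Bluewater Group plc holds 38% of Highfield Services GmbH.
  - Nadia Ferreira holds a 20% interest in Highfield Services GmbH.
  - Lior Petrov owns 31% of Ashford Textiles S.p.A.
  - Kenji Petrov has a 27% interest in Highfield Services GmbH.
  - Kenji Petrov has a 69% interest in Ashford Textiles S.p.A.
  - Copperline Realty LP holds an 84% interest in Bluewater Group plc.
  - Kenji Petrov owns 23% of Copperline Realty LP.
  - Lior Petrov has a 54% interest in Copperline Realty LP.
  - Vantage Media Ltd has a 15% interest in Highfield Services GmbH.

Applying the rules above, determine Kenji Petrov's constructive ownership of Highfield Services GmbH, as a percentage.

By parent–child attribution (R2), Kenji Petrov is treated as also owning Lior Petrov's interest in Ashford Textiles S.p.A, giving 69% + 31% = 100%.
By parent–child attribution (R2), Kenji Petrov is treated as also owning Lior Petrov's interest in Copperline Realty LP, giving 23% + 54% = 77%.
Chain via Ashford Textiles S.p.A. → Vantage Media Ltd (R3): 100% × 81% × 15% = 12.15% of Highfield Services GmbH.
Chain via Copperline Realty LP → Bluewater Group plc (R3): 77% × 84% × 38% = 24.5784% of Highfield Services GmbH.
Direct interest in Highfield Services GmbH: 27%.
Aggregating (R1): 12.15% + 24.5784% + 27% = 63.7284%.

63.7284%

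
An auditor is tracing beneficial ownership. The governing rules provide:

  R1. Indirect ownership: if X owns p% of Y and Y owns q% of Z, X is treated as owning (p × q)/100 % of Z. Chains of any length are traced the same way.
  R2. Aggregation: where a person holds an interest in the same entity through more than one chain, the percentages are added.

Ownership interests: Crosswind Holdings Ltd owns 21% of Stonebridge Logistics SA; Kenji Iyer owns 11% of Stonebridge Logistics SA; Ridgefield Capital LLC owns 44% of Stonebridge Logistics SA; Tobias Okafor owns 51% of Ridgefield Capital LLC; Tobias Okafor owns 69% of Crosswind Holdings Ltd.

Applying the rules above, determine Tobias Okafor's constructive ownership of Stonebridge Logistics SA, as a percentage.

36.93%

Chain via Ridgefield Capital LLC (R1): 51% × 44% = 22.44% of Stonebridge Logistics SA.
Chain via Crosswind Holdings Ltd (R1): 69% × 21% = 14.49% of Stonebridge Logistics SA.
Aggregating (R2): 22.44% + 14.49% = 36.93%.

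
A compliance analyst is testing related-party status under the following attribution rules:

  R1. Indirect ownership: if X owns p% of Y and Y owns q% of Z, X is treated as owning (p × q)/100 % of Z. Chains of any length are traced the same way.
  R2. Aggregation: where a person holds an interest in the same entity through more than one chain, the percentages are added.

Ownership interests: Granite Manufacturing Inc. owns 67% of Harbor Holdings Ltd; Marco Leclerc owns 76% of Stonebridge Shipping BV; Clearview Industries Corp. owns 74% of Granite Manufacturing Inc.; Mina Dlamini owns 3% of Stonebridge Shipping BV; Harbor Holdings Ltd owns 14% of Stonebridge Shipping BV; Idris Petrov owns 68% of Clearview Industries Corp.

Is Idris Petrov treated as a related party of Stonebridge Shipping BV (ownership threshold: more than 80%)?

No

Chain via Clearview Industries Corp. → Granite Manufacturing Inc. → Harbor Holdings Ltd (R1): 68% × 74% × 67% × 14% = 4.720016% of Stonebridge Shipping BV.
4.720016% does not exceed the 80% threshold, so Idris is not a related party to Stonebridge Shipping BV.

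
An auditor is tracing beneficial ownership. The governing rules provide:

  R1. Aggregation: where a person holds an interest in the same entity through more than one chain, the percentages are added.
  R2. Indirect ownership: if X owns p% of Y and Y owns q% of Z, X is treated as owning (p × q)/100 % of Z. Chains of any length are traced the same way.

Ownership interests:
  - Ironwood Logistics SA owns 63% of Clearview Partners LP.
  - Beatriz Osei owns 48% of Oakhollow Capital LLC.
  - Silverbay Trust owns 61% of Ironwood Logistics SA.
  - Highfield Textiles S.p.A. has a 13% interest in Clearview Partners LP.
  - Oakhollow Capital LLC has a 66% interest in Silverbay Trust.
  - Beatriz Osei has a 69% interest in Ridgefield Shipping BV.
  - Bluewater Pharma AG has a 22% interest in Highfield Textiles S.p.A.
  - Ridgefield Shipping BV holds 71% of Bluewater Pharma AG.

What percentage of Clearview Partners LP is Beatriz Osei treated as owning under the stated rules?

Chain via Oakhollow Capital LLC → Silverbay Trust → Ironwood Logistics SA (R2): 48% × 66% × 61% × 63% = 12.174624% of Clearview Partners LP.
Chain via Ridgefield Shipping BV → Bluewater Pharma AG → Highfield Textiles S.p.A. (R2): 69% × 71% × 22% × 13% = 1.401114% of Clearview Partners LP.
Aggregating (R1): 12.174624% + 1.401114% = 13.575738%.

13.575738%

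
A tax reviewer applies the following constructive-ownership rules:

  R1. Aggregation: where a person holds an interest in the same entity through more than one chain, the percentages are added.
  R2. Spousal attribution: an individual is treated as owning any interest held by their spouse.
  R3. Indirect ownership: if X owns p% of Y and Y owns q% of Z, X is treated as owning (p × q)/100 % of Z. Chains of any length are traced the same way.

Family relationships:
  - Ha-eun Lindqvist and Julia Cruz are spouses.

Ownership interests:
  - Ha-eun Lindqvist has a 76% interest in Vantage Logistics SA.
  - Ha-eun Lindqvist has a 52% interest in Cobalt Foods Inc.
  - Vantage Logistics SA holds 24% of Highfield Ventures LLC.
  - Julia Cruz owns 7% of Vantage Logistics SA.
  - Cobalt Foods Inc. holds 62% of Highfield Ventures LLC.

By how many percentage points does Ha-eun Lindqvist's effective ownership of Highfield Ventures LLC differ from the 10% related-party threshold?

By spousal attribution (R2), Ha-eun Lindqvist is treated as also owning Julia Cruz's interest in Vantage Logistics SA, giving 76% + 7% = 83%.
Chain via Cobalt Foods Inc. (R3): 52% × 62% = 32.24% of Highfield Ventures LLC.
Chain via Vantage Logistics SA (R3): 83% × 24% = 19.92% of Highfield Ventures LLC.
Aggregating (R1): 32.24% + 19.92% = 52.16%.
52.16% exceeds the 10% threshold by 42.16 percentage points.

42.16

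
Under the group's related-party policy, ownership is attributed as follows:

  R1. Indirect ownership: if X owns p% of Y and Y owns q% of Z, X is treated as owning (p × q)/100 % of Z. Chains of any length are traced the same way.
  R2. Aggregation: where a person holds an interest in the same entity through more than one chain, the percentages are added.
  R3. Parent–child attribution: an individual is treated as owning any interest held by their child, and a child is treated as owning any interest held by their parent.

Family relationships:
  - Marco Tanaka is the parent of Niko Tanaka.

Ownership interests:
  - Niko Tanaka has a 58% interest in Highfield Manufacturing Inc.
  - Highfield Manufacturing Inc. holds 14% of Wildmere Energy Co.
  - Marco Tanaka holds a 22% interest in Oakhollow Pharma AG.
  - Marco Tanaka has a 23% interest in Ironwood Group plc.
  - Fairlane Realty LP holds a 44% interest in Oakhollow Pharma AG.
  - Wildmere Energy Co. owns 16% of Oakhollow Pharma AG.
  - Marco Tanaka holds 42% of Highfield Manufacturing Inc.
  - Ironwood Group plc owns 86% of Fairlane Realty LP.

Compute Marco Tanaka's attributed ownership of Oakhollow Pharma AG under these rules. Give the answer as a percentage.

32.9432%

By parent–child attribution (R3), Marco Tanaka is treated as also owning Niko Tanaka's interest in Highfield Manufacturing Inc, giving 42% + 58% = 100%.
Chain via Ironwood Group plc → Fairlane Realty LP (R1): 23% × 86% × 44% = 8.7032% of Oakhollow Pharma AG.
Chain via Highfield Manufacturing Inc. → Wildmere Energy Co. (R1): 100% × 14% × 16% = 2.24% of Oakhollow Pharma AG.
Direct interest in Oakhollow Pharma AG: 22%.
Aggregating (R2): 8.7032% + 2.24% + 22% = 32.9432%.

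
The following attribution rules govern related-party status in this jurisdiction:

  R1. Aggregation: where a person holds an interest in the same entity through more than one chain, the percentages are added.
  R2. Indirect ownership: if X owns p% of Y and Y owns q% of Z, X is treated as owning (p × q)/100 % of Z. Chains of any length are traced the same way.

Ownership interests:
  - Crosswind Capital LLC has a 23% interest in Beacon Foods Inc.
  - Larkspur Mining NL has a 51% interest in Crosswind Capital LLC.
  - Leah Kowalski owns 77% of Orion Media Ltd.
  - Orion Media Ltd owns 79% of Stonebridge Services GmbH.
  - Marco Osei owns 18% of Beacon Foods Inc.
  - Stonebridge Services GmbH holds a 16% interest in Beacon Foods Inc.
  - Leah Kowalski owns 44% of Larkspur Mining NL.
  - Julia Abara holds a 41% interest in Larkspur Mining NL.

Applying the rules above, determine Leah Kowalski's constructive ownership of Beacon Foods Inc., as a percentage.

Chain via Orion Media Ltd → Stonebridge Services GmbH (R2): 77% × 79% × 16% = 9.7328% of Beacon Foods Inc.
Chain via Larkspur Mining NL → Crosswind Capital LLC (R2): 44% × 51% × 23% = 5.1612% of Beacon Foods Inc.
Aggregating (R1): 9.7328% + 5.1612% = 14.894%.

14.894%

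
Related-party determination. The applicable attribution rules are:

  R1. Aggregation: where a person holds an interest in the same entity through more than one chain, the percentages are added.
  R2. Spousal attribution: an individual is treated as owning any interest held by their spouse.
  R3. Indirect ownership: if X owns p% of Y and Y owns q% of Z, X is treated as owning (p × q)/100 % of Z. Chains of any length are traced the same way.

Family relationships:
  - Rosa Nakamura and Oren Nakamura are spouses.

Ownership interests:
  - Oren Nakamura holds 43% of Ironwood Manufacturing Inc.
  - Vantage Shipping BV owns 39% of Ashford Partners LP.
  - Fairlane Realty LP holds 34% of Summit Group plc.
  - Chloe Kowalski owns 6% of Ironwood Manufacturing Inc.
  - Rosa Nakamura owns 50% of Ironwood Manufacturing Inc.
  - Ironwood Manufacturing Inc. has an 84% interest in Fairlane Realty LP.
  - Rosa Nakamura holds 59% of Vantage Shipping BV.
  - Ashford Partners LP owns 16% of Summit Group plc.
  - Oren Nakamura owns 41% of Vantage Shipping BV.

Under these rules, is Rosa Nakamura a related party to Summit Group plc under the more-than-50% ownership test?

By spousal attribution (R2), Rosa Nakamura is treated as also owning Oren Nakamura's interest in Ironwood Manufacturing Inc, giving 50% + 43% = 93%.
By spousal attribution (R2), Rosa Nakamura is treated as also owning Oren Nakamura's interest in Vantage Shipping BV, giving 59% + 41% = 100%.
Chain via Ironwood Manufacturing Inc. → Fairlane Realty LP (R3): 93% × 84% × 34% = 26.5608% of Summit Group plc.
Chain via Vantage Shipping BV → Ashford Partners LP (R3): 100% × 39% × 16% = 6.24% of Summit Group plc.
Aggregating (R1): 26.5608% + 6.24% = 32.8008%.
32.8008% does not exceed the 50% threshold, so Rosa is not a related party to Summit Group plc.

No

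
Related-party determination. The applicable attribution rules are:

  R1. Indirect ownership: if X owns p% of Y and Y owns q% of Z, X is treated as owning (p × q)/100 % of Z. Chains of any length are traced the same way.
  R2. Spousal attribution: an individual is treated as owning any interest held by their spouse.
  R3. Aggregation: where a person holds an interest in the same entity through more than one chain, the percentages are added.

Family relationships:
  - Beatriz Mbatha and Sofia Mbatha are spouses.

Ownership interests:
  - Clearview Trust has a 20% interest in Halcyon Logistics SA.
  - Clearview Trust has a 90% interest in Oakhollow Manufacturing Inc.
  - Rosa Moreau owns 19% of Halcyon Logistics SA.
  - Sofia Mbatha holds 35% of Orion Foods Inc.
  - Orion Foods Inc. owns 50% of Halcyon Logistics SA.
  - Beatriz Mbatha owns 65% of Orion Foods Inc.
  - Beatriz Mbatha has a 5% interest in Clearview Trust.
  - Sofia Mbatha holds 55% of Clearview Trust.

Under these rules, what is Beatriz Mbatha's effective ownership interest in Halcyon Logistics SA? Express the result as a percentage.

62%

By spousal attribution (R2), Beatriz Mbatha is treated as also owning Sofia Mbatha's interest in Clearview Trust, giving 5% + 55% = 60%.
By spousal attribution (R2), Beatriz Mbatha is treated as also owning Sofia Mbatha's interest in Orion Foods Inc, giving 65% + 35% = 100%.
Chain via Clearview Trust (R1): 60% × 20% = 12% of Halcyon Logistics SA.
Chain via Orion Foods Inc. (R1): 100% × 50% = 50% of Halcyon Logistics SA.
Aggregating (R3): 12% + 50% = 62%.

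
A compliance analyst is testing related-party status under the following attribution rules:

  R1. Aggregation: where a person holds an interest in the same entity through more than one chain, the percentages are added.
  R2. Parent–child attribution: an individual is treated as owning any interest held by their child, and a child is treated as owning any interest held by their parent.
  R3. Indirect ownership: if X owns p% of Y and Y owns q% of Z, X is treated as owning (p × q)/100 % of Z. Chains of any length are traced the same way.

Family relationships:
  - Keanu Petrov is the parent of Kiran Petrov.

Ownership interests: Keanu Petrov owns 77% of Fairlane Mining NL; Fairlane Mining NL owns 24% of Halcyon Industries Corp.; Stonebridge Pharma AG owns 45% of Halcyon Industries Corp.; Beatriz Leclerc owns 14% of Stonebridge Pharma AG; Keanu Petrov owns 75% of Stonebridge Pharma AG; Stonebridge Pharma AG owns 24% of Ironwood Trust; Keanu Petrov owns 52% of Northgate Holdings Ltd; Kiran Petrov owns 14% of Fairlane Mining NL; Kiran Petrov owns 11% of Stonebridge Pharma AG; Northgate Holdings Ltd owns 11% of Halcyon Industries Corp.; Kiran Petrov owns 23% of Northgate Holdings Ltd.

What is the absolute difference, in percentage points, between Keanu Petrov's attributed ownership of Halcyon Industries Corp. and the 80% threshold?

11.21

By parent–child attribution (R2), Keanu Petrov is treated as also owning Kiran Petrov's interest in Northgate Holdings Ltd, giving 52% + 23% = 75%.
By parent–child attribution (R2), Keanu Petrov is treated as also owning Kiran Petrov's interest in Stonebridge Pharma AG, giving 75% + 11% = 86%.
By parent–child attribution (R2), Keanu Petrov is treated as also owning Kiran Petrov's interest in Fairlane Mining NL, giving 77% + 14% = 91%.
Chain via Northgate Holdings Ltd (R3): 75% × 11% = 8.25% of Halcyon Industries Corp.
Chain via Stonebridge Pharma AG (R3): 86% × 45% = 38.7% of Halcyon Industries Corp.
Chain via Fairlane Mining NL (R3): 91% × 24% = 21.84% of Halcyon Industries Corp.
Aggregating (R1): 8.25% + 38.7% + 21.84% = 68.79%.
68.79% falls short of the 80% threshold by 11.21 percentage points.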